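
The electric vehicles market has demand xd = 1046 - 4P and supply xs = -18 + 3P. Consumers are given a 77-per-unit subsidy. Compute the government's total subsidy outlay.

Government cost = 43890

Pre-subsidy: 1046 - 4P = -18 + 3P gives P* = 152, x* = 438.
With the rebate, buyers effectively pay Pb = Ps − 77, where Ps is the price sellers receive.
Demand in terms of Ps becomes xd = 1046 − 4(Ps − 77) = 1354 - 4Ps. Setting this equal to supply: 1354 - 4Ps = -18 + 3Ps, so Ps = 196.
Buyers pay Pb = 196 − 77 = 119; x' = -18 + 3·196 = 570.
Government outlay = subsidy × quantity = 77 × 570 = 43890.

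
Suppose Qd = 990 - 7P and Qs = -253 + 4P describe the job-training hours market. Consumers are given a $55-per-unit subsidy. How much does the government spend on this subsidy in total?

Pre-subsidy: 990 - 7P = -253 + 4P gives P* = 113, Q* = 199.
With the rebate, buyers effectively pay Pb = Ps − 55, where Ps is the price sellers receive.
Demand in terms of Ps becomes Qd = 990 − 7(Ps − 55) = 1375 - 7Ps. Setting this equal to supply: 1375 - 7Ps = -253 + 4Ps, so Ps = 148.
Buyers pay Pb = 148 − 55 = 93; Q' = -253 + 4·148 = 339.
Government outlay = subsidy × quantity = 55 × 339 = 18645.

Government cost = $18645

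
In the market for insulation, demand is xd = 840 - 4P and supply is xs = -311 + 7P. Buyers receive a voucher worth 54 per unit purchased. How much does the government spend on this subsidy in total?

Government cost = 331992/11

Pre-subsidy: 840 - 4P = -311 + 7P gives P* = 1151/11, x* = 4636/11.
With the rebate, buyers effectively pay Pb = Ps − 54, where Ps is the price sellers receive.
Demand in terms of Ps becomes xd = 840 − 4(Ps − 54) = 1056 - 4Ps. Setting this equal to supply: 1056 - 4Ps = -311 + 7Ps, so Ps = 1367/11.
Buyers pay Pb = 1367/11 − 54 = 773/11; x' = -311 + 7·(1367/11) = 6148/11.
Government outlay = subsidy × quantity = 54 × 6148/11 = 331992/11.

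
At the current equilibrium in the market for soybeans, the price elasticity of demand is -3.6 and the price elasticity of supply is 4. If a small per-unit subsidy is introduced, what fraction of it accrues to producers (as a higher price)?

Producer share = 9/19

For a small subsidy around the equilibrium, the benefit split depends on the relative slopes, which at a point are proportional to the elasticities.
Buyer share = εs/(εs + |εd|) = 4/(4 + 3.6) = 10/19; seller share = |εd|/(εs + |εd|) = 9/19.
So producers capture 9/19 of the subsidy.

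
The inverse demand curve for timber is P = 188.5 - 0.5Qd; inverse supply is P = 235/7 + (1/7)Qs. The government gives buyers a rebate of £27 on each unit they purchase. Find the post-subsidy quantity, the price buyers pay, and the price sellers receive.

Q' = 283; buyers pay £47; sellers receive £74

Pre-subsidy: 188.5 - 0.5Q = 235/7 + (1/7)Q gives Q* = 241 and P* = 68.
With the rebate, buyers effectively pay Pb = Ps − 27, where Ps is the price sellers receive.
On the curves, Pb = 188.5 - 0.5Q and Ps = 235/7 + (1/7)Q; the wedge Ps − Pb = 27 gives 235/7 + (1/7)Q − (188.5 - 0.5Q) = 27, so Q' = 283.
Then Pb = 188.5 − 0.5·283 = 47 and Ps = 235/7 + (1/7)·283 = 74.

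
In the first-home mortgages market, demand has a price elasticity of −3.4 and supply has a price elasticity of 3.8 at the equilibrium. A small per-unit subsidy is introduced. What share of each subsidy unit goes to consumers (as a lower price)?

Consumer share = 19/36

For a small subsidy around the equilibrium, the benefit split depends on the relative slopes, which at a point are proportional to the elasticities.
Buyer share = εs/(εs + |εd|) = 3.8/(3.8 + 3.4) = 19/36; seller share = |εd|/(εs + |εd|) = 17/36.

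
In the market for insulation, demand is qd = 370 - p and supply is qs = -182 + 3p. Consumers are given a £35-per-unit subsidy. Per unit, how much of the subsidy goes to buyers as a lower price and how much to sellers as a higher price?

Pre-subsidy: 370 - p = -182 + 3p gives p* = 138, q* = 232.
With the rebate, buyers effectively pay pb = ps − 35, where ps is the price sellers receive.
Demand in terms of ps becomes qd = 370 − 1(ps − 35) = 405 - ps. Setting this equal to supply: 405 - ps = -182 + 3ps, so ps = 146.75.
Buyers pay pb = 146.75 − 35 = 111.75; q' = -182 + 3·146.75 = 258.25.
Buyers' price falls by p* − pb = 138 − 111.75 = 26.25; sellers' price rises by ps − p* = 146.75 − 138 = 8.75.

Buyers gain £26.25 per unit; sellers gain £8.75 per unit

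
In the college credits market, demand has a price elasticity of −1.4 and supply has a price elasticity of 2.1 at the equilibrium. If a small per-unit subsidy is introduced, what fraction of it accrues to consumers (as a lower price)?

Consumer share = 0.6

For a small subsidy around the equilibrium, the benefit split depends on the relative slopes, which at a point are proportional to the elasticities.
Buyer share = εs/(εs + |εd|) = 2.1/(2.1 + 1.4) = 0.6; seller share = |εd|/(εs + |εd|) = 0.4.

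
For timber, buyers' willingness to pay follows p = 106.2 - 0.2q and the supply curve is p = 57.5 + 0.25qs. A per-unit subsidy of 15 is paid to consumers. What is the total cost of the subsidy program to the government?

Government cost = 6370/3

Pre-subsidy: 106.2 - 0.2q = 57.5 + 0.25q gives q* = 974/9 and p* = 761/9.
With the rebate, buyers effectively pay pb = ps − 15, where ps is the price sellers receive.
On the curves, pb = 106.2 - 0.2q and ps = 57.5 + 0.25q; the wedge ps − pb = 15 gives 57.5 + 0.25q − (106.2 - 0.2q) = 15, so q' = 1274/9.
Then pb = 106.2 − 0.2·(1274/9) = 701/9 and ps = 57.5 + 0.25·(1274/9) = 836/9.
Government outlay = subsidy × quantity = 15 × 1274/9 = 6370/3.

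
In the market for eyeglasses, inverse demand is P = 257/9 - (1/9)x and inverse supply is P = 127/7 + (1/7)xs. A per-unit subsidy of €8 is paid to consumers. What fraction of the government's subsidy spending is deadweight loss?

DWL / government spending = 63/290

Pre-subsidy: 257/9 - (1/9)x = 127/7 + (1/7)x gives x* = 41 and P* = 24.
With the rebate, buyers effectively pay Pb = Ps − 8, where Ps is the price sellers receive.
On the curves, Pb = 257/9 - (1/9)x and Ps = 127/7 + (1/7)x; the wedge Ps − Pb = 8 gives 127/7 + (1/7)x − (257/9 - (1/9)x) = 8, so x' = 72.5.
Then Pb = 257/9 − (1/9)·72.5 = 20.5 and Ps = 127/7 + (1/7)·72.5 = 28.5.
ΔCS = ½(41 + 72.5)(24 − 20.5) = 198.625; ΔPS = ½(41 + 72.5)(28.5 − 24) = 255.375.
Government spending = 8 × 72.5 = 580.
DWL = ½ × 8 × (72.5 − 41) = 126; fraction = 126 / 580 = 63/290.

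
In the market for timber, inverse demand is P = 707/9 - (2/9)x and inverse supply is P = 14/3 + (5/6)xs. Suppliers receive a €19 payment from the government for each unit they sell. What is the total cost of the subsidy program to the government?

Pre-subsidy: 707/9 - (2/9)x = 14/3 + (5/6)x gives x* = 70 and P* = 63.
With the subsidy, sellers receive Ps = Pb + 19 for each unit, where Pb is the price buyers pay.
On the curves, Pb = 707/9 - (2/9)x and Ps = 14/3 + (5/6)x; the wedge Ps − Pb = 19 gives 14/3 + (5/6)x − (707/9 - (2/9)x) = 19, so x' = 88.
Then Pb = 707/9 − (2/9)·88 = 59 and Ps = 14/3 + (5/6)·88 = 78.
Government outlay = subsidy × quantity = 19 × 88 = 1672.

Government cost = €1672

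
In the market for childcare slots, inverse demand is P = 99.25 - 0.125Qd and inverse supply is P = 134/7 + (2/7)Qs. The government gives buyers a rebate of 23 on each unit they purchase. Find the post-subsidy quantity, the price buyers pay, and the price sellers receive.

Pre-subsidy: 99.25 - 0.125Q = 134/7 + (2/7)Q gives Q* = 4486/23 and P* = 1722/23.
With the rebate, buyers effectively pay Pb = Ps − 23, where Ps is the price sellers receive.
On the curves, Pb = 99.25 - 0.125Q and Ps = 134/7 + (2/7)Q; the wedge Ps − Pb = 23 gives 134/7 + (2/7)Q − (99.25 - 0.125Q) = 23, so Q' = 5774/23.
Then Pb = 99.25 − 0.125·(5774/23) = 1561/23 and Ps = 134/7 + (2/7)·(5774/23) = 2090/23.

Q' = 5774/23; buyers pay 1561/23; sellers receive 2090/23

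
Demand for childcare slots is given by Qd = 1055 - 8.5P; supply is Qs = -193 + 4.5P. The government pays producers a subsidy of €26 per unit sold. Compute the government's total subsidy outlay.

Pre-subsidy: 1055 - 8.5P = -193 + 4.5P gives P* = 96, Q* = 239.
With the subsidy, sellers receive Ps = Pb + 26 for each unit, where Pb is the price buyers pay.
Supply in terms of Pb becomes Qs = -193 + 4.5(Pb + 26) = -76 + 4.5Pb. Setting this equal to demand: 1055 - 8.5Pb = -76 + 4.5Pb, so Pb = 87.
Sellers receive Ps = 87 + 26 = 113; Q' = 1055 − 8.5·87 = 315.5.
Government outlay = subsidy × quantity = 26 × 315.5 = 8203.

Government cost = €8203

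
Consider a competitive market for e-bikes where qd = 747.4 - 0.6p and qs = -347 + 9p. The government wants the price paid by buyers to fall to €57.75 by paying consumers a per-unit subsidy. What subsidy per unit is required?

Required subsidy s = €60 per unit

At a buyer price of 57.75, quantity demanded is 747.4 − 0.6·57.75 = 712.75.
Sellers supply 712.75 only when they receive ps with -347 + 9·ps = 712.75, i.e. ps = 117.75.
s = ps − pb = 117.75 − 57.75 = 60.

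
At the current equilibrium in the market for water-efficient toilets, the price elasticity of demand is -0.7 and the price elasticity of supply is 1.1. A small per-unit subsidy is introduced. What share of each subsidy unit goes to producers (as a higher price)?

For a small subsidy around the equilibrium, the benefit split depends on the relative slopes, which at a point are proportional to the elasticities.
Buyer share = εs/(εs + |εd|) = 1.1/(1.1 + 0.7) = 11/18; seller share = |εd|/(εs + |εd|) = 7/18.
So producers capture 7/18 of the subsidy.

Producer share = 7/18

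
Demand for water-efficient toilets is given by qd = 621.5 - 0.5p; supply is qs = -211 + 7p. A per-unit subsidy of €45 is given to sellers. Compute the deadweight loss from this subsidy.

Deadweight loss = €472.5

Pre-subsidy: 621.5 - 0.5p = -211 + 7p gives p* = 111, q* = 566.
With the subsidy, sellers receive ps = pb + 45 for each unit, where pb is the price buyers pay.
Supply in terms of pb becomes qs = -211 + 7(pb + 45) = 104 + 7pb. Setting this equal to demand: 621.5 - 0.5pb = 104 + 7pb, so pb = 69.
Sellers receive ps = 69 + 45 = 114; q' = 621.5 − 0.5·69 = 587.
The subsidy expands output by 587 − 566 = 21 past the efficient level; on those units the gap between marginal cost and willingness to pay runs from 0 up to 45.
DWL = ½ × 45 × 21 = 472.5.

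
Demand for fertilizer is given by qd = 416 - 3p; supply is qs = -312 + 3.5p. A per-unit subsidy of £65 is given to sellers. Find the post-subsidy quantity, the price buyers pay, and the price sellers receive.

q' = 185; buyers pay £77; sellers receive £142

Pre-subsidy: 416 - 3p = -312 + 3.5p gives p* = 112, q* = 80.
With the subsidy, sellers receive ps = pb + 65 for each unit, where pb is the price buyers pay.
Supply in terms of pb becomes qs = -312 + 3.5(pb + 65) = -84.5 + 3.5pb. Setting this equal to demand: 416 - 3pb = -84.5 + 3.5pb, so pb = 77.
Sellers receive ps = 77 + 65 = 142; q' = 416 − 3·77 = 185.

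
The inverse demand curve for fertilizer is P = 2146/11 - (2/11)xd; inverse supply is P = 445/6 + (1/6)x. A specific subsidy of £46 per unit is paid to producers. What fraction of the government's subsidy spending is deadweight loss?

DWL / government spending = 66/479

Pre-subsidy: 2146/11 - (2/11)x = 445/6 + (1/6)x gives x* = 347 and P* = 132.
With the subsidy, sellers receive Ps = Pb + 46 for each unit, where Pb is the price buyers pay.
On the curves, Pb = 2146/11 - (2/11)x and Ps = 445/6 + (1/6)x; the wedge Ps − Pb = 46 gives 445/6 + (1/6)x − (2146/11 - (2/11)x) = 46, so x' = 479.
Then Pb = 2146/11 − (2/11)·479 = 108 and Ps = 445/6 + (1/6)·479 = 154.
ΔCS = ½(347 + 479)(132 − 108) = 9912; ΔPS = ½(347 + 479)(154 − 132) = 9086.
Government spending = 46 × 479 = 22034.
DWL = ½ × 46 × (479 − 347) = 3036; fraction = 3036 / 22034 = 66/479.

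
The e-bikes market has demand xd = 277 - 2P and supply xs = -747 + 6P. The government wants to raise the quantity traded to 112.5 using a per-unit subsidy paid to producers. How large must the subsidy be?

At x = 112.5, invert demand for the buyer price: Pb = (277 − 112.5)/2 = 82.25; invert supply for the seller price: Ps = (112.5 − (-747))/6 = 143.25.
The subsidy must fill the gap: s = Ps − Pb = 143.25 − 82.25 = 61.

Required subsidy s = 61 per unit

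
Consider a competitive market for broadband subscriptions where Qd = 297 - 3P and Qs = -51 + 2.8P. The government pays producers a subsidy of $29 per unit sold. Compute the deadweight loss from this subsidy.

Deadweight loss = $609

Pre-subsidy: 297 - 3P = -51 + 2.8P gives P* = 60, Q* = 117.
With the subsidy, sellers receive Ps = Pb + 29 for each unit, where Pb is the price buyers pay.
Supply in terms of Pb becomes Qs = -51 + 2.8(Pb + 29) = 30.2 + 2.8Pb. Setting this equal to demand: 297 - 3Pb = 30.2 + 2.8Pb, so Pb = 46.
Sellers receive Ps = 46 + 29 = 75; Q' = 297 − 3·46 = 159.
The subsidy expands output by 159 − 117 = 42 past the efficient level; on those units the gap between marginal cost and willingness to pay runs from 0 up to 29.
DWL = ½ × 29 × 42 = 609.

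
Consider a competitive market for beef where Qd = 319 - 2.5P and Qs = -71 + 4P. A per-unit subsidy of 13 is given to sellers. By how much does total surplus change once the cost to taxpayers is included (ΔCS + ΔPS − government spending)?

Net change in total surplus = -130

Pre-subsidy: 319 - 2.5P = -71 + 4P gives P* = 60, Q* = 169.
With the subsidy, sellers receive Ps = Pb + 13 for each unit, where Pb is the price buyers pay.
Supply in terms of Pb becomes Qs = -71 + 4(Pb + 13) = -19 + 4Pb. Setting this equal to demand: 319 - 2.5Pb = -19 + 4Pb, so Pb = 52.
Sellers receive Ps = 52 + 13 = 65; Q' = 319 − 2.5·52 = 189.
ΔCS = ½(169 + 189)(60 − 52) = 1432; ΔPS = ½(169 + 189)(65 − 60) = 895.
Government spending = 13 × 189 = 2457.
Net change = 1432 + 895 − 2457 = -130. The loss equals the DWL triangle ½·13·20.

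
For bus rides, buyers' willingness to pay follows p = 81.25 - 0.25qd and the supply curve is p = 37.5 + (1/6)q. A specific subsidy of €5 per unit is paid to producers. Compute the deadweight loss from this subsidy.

Pre-subsidy: 81.25 - 0.25q = 37.5 + (1/6)q gives q* = 105 and p* = 55.
With the subsidy, sellers receive ps = pb + 5 for each unit, where pb is the price buyers pay.
On the curves, pb = 81.25 - 0.25q and ps = 37.5 + (1/6)q; the wedge ps − pb = 5 gives 37.5 + (1/6)q − (81.25 - 0.25q) = 5, so q' = 117.
Then pb = 81.25 − 0.25·117 = 52 and ps = 37.5 + (1/6)·117 = 57.
The subsidy expands output by 117 − 105 = 12 past the efficient level; on those units the gap between marginal cost and willingness to pay runs from 0 up to 5.
DWL = ½ × 5 × 12 = 30.

Deadweight loss = €30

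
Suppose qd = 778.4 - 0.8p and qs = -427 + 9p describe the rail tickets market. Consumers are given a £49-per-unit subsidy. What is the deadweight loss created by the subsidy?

Pre-subsidy: 778.4 - 0.8p = -427 + 9p gives p* = 123, q* = 680.
With the rebate, buyers effectively pay pb = ps − 49, where ps is the price sellers receive.
Demand in terms of ps becomes qd = 778.4 − 0.8(ps − 49) = 817.6 - 0.8ps. Setting this equal to supply: 817.6 - 0.8ps = -427 + 9ps, so ps = 127.
Buyers pay pb = 127 − 49 = 78; q' = -427 + 9·127 = 716.
The subsidy expands output by 716 − 680 = 36 past the efficient level; on those units the gap between marginal cost and willingness to pay runs from 0 up to 49.
DWL = ½ × 49 × 36 = 882.

Deadweight loss = £882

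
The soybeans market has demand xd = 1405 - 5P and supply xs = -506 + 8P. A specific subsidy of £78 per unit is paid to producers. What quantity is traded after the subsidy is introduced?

Pre-subsidy: 1405 - 5P = -506 + 8P gives P* = 147, x* = 670.
With the subsidy, sellers receive Ps = Pb + 78 for each unit, where Pb is the price buyers pay.
Supply in terms of Pb becomes xs = -506 + 8(Pb + 78) = 118 + 8Pb. Setting this equal to demand: 1405 - 5Pb = 118 + 8Pb, so Pb = 99.
Sellers receive Ps = 99 + 78 = 177; x' = 1405 − 5·99 = 910.

x' = 910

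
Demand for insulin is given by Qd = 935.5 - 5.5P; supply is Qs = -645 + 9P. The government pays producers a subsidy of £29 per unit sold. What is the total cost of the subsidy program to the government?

Government cost = £12615

Pre-subsidy: 935.5 - 5.5P = -645 + 9P gives P* = 109, Q* = 336.
With the subsidy, sellers receive Ps = Pb + 29 for each unit, where Pb is the price buyers pay.
Supply in terms of Pb becomes Qs = -645 + 9(Pb + 29) = -384 + 9Pb. Setting this equal to demand: 935.5 - 5.5Pb = -384 + 9Pb, so Pb = 91.
Sellers receive Ps = 91 + 29 = 120; Q' = 935.5 − 5.5·91 = 435.
Government outlay = subsidy × quantity = 29 × 435 = 12615.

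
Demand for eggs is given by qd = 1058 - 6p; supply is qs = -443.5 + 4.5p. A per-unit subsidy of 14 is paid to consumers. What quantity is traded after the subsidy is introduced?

q' = 236

Pre-subsidy: 1058 - 6p = -443.5 + 4.5p gives p* = 143, q* = 200.
With the rebate, buyers effectively pay pb = ps − 14, where ps is the price sellers receive.
Demand in terms of ps becomes qd = 1058 − 6(ps − 14) = 1142 - 6ps. Setting this equal to supply: 1142 - 6ps = -443.5 + 4.5ps, so ps = 151.
Buyers pay pb = 151 − 14 = 137; q' = -443.5 + 4.5·151 = 236.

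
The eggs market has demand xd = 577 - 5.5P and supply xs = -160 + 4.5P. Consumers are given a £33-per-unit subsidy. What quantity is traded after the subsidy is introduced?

x' = 253.325

Pre-subsidy: 577 - 5.5P = -160 + 4.5P gives P* = 73.7, x* = 171.65.
With the rebate, buyers effectively pay Pb = Ps − 33, where Ps is the price sellers receive.
Demand in terms of Ps becomes xd = 577 − 5.5(Ps − 33) = 758.5 - 5.5Ps. Setting this equal to supply: 758.5 - 5.5Ps = -160 + 4.5Ps, so Ps = 91.85.
Buyers pay Pb = 91.85 − 33 = 58.85; x' = -160 + 4.5·91.85 = 253.325.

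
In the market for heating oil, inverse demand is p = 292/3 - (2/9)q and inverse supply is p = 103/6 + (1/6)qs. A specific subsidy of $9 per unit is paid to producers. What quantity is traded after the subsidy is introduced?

Pre-subsidy: 292/3 - (2/9)q = 103/6 + (1/6)q gives q* = 1443/7 and p* = 1082/21.
With the subsidy, sellers receive ps = pb + 9 for each unit, where pb is the price buyers pay.
On the curves, pb = 292/3 - (2/9)q and ps = 103/6 + (1/6)q; the wedge ps − pb = 9 gives 103/6 + (1/6)q − (292/3 - (2/9)q) = 9, so q' = 1605/7.
Then pb = 292/3 − (2/9)·(1605/7) = 974/21 and ps = 103/6 + (1/6)·(1605/7) = 1163/21.

q' = 1605/7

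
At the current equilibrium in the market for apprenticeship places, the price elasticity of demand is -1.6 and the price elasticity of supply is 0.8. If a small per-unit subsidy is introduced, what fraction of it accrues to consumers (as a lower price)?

For a small subsidy around the equilibrium, the benefit split depends on the relative slopes, which at a point are proportional to the elasticities.
Buyer share = εs/(εs + |εd|) = 0.8/(0.8 + 1.6) = 1/3; seller share = |εd|/(εs + |εd|) = 2/3.

Consumer share = 1/3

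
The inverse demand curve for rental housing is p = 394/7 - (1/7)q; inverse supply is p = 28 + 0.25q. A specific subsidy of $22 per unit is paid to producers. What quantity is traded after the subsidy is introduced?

q' = 128

Pre-subsidy: 394/7 - (1/7)q = 28 + 0.25q gives q* = 72 and p* = 46.
With the subsidy, sellers receive ps = pb + 22 for each unit, where pb is the price buyers pay.
On the curves, pb = 394/7 - (1/7)q and ps = 28 + 0.25q; the wedge ps − pb = 22 gives 28 + 0.25q − (394/7 - (1/7)q) = 22, so q' = 128.
Then pb = 394/7 − (1/7)·128 = 38 and ps = 28 + 0.25·128 = 60.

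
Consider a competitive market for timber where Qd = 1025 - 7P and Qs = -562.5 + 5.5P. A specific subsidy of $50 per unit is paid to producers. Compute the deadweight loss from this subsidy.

Deadweight loss = $3850

Pre-subsidy: 1025 - 7P = -562.5 + 5.5P gives P* = 127, Q* = 136.
With the subsidy, sellers receive Ps = Pb + 50 for each unit, where Pb is the price buyers pay.
Supply in terms of Pb becomes Qs = -562.5 + 5.5(Pb + 50) = -287.5 + 5.5Pb. Setting this equal to demand: 1025 - 7Pb = -287.5 + 5.5Pb, so Pb = 105.
Sellers receive Ps = 105 + 50 = 155; Q' = 1025 − 7·105 = 290.
The subsidy expands output by 290 − 136 = 154 past the efficient level; on those units the gap between marginal cost and willingness to pay runs from 0 up to 50.
DWL = ½ × 50 × 154 = 3850.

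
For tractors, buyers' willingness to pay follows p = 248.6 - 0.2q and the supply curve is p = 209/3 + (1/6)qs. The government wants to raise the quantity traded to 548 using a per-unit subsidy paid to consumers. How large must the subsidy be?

Required subsidy s = 22 per unit

At q = 548, from the demand curve buyers pay pb = 248.6 − 0.2·548 = 139; from the supply curve sellers need ps = 209/3 + (1/6)·548 = 161.
The subsidy must fill the gap: s = ps − pb = 161 − 139 = 22.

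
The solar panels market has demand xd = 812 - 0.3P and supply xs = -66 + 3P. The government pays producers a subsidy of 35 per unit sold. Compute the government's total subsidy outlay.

Government cost = 285565/11

Pre-subsidy: 812 - 0.3P = -66 + 3P gives P* = 8780/33, x* = 8054/11.
With the subsidy, sellers receive Ps = Pb + 35 for each unit, where Pb is the price buyers pay.
Supply in terms of Pb becomes xs = -66 + 3(Pb + 35) = 39 + 3Pb. Setting this equal to demand: 812 - 0.3Pb = 39 + 3Pb, so Pb = 7730/33.
Sellers receive Ps = 7730/33 + 35 = 8885/33; x' = 812 − 0.3·(7730/33) = 8159/11.
Government outlay = subsidy × quantity = 35 × 8159/11 = 285565/11.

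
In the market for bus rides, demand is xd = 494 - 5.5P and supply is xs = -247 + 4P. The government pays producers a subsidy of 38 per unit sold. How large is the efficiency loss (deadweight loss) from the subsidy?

Deadweight loss = 1672

Pre-subsidy: 494 - 5.5P = -247 + 4P gives P* = 78, x* = 65.
With the subsidy, sellers receive Ps = Pb + 38 for each unit, where Pb is the price buyers pay.
Supply in terms of Pb becomes xs = -247 + 4(Pb + 38) = -95 + 4Pb. Setting this equal to demand: 494 - 5.5Pb = -95 + 4Pb, so Pb = 62.
Sellers receive Ps = 62 + 38 = 100; x' = 494 − 5.5·62 = 153.
The subsidy expands output by 153 − 65 = 88 past the efficient level; on those units the gap between marginal cost and willingness to pay runs from 0 up to 38.
DWL = ½ × 38 × 88 = 1672.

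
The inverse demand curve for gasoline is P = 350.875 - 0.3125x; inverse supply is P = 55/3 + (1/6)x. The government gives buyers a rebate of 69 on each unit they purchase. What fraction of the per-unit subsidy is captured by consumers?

Consumer share = 15/23

Pre-subsidy: 350.875 - 0.3125x = 55/3 + (1/6)x gives x* = 694 and P* = 134.
With the rebate, buyers effectively pay Pb = Ps − 69, where Ps is the price sellers receive.
On the curves, Pb = 350.875 - 0.3125x and Ps = 55/3 + (1/6)x; the wedge Ps − Pb = 69 gives 55/3 + (1/6)x − (350.875 - 0.3125x) = 69, so x' = 838.
Then Pb = 350.875 − 0.3125·838 = 89 and Ps = 55/3 + (1/6)·838 = 158.
Buyers' price falls by P* − Pb = 134 − 89 = 45; sellers' price rises by Ps − P* = 158 − 134 = 24.
So consumers capture 45/69 = 15/23 of each unit of subsidy.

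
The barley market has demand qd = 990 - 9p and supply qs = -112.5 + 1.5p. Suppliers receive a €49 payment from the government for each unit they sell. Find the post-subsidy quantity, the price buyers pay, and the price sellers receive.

q' = 108; buyers pay €98; sellers receive €147

Pre-subsidy: 990 - 9p = -112.5 + 1.5p gives p* = 105, q* = 45.
With the subsidy, sellers receive ps = pb + 49 for each unit, where pb is the price buyers pay.
Supply in terms of pb becomes qs = -112.5 + 1.5(pb + 49) = -39 + 1.5pb. Setting this equal to demand: 990 - 9pb = -39 + 1.5pb, so pb = 98.
Sellers receive ps = 98 + 49 = 147; q' = 990 − 9·98 = 108.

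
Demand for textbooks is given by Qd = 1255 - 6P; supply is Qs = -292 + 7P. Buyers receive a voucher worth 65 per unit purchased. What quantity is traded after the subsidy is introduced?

Q' = 751

Pre-subsidy: 1255 - 6P = -292 + 7P gives P* = 119, Q* = 541.
With the rebate, buyers effectively pay Pb = Ps − 65, where Ps is the price sellers receive.
Demand in terms of Ps becomes Qd = 1255 − 6(Ps − 65) = 1645 - 6Ps. Setting this equal to supply: 1645 - 6Ps = -292 + 7Ps, so Ps = 149.
Buyers pay Pb = 149 − 65 = 84; Q' = -292 + 7·149 = 751.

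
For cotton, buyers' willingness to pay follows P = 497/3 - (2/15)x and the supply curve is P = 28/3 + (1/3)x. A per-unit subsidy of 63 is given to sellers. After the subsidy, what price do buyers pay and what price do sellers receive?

Buyers pay 103; sellers receive 166

Pre-subsidy: 497/3 - (2/15)x = 28/3 + (1/3)x gives x* = 335 and P* = 121.
With the subsidy, sellers receive Ps = Pb + 63 for each unit, where Pb is the price buyers pay.
On the curves, Pb = 497/3 - (2/15)x and Ps = 28/3 + (1/3)x; the wedge Ps − Pb = 63 gives 28/3 + (1/3)x − (497/3 - (2/15)x) = 63, so x' = 470.
Then Pb = 497/3 − (2/15)·470 = 103 and Ps = 28/3 + (1/3)·470 = 166.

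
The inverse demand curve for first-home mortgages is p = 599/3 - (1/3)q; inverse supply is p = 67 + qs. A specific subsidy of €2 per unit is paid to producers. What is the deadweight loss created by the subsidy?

Pre-subsidy: 599/3 - (1/3)q = 67 + q gives q* = 99.5 and p* = 166.5.
With the subsidy, sellers receive ps = pb + 2 for each unit, where pb is the price buyers pay.
On the curves, pb = 599/3 - (1/3)q and ps = 67 + q; the wedge ps − pb = 2 gives 67 + q − (599/3 - (1/3)q) = 2, so q' = 101.
Then pb = 599/3 − (1/3)·101 = 166 and ps = 67 + 1·101 = 168.
The subsidy expands output by 101 − 99.5 = 1.5 past the efficient level; on those units the gap between marginal cost and willingness to pay runs from 0 up to 2.
DWL = ½ × 2 × 1.5 = 1.5.

Deadweight loss = €1.5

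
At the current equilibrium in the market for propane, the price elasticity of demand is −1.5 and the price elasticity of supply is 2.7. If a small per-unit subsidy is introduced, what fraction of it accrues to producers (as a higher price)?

Producer share = 5/14

For a small subsidy around the equilibrium, the benefit split depends on the relative slopes, which at a point are proportional to the elasticities.
Buyer share = εs/(εs + |εd|) = 2.7/(2.7 + 1.5) = 9/14; seller share = |εd|/(εs + |εd|) = 5/14.
So producers capture 5/14 of the subsidy.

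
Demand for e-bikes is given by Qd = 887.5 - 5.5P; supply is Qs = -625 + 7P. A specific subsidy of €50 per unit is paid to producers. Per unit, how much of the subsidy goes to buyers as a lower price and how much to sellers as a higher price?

Buyers gain €28 per unit; sellers gain €22 per unit

Pre-subsidy: 887.5 - 5.5P = -625 + 7P gives P* = 121, Q* = 222.
With the subsidy, sellers receive Ps = Pb + 50 for each unit, where Pb is the price buyers pay.
Supply in terms of Pb becomes Qs = -625 + 7(Pb + 50) = -275 + 7Pb. Setting this equal to demand: 887.5 - 5.5Pb = -275 + 7Pb, so Pb = 93.
Sellers receive Ps = 93 + 50 = 143; Q' = 887.5 − 5.5·93 = 376.
Buyers' price falls by P* − Pb = 121 − 93 = 28; sellers' price rises by Ps − P* = 143 − 121 = 22.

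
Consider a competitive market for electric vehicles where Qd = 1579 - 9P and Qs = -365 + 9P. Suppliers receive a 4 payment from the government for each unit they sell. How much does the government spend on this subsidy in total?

Government cost = 2500

Pre-subsidy: 1579 - 9P = -365 + 9P gives P* = 108, Q* = 607.
With the subsidy, sellers receive Ps = Pb + 4 for each unit, where Pb is the price buyers pay.
Supply in terms of Pb becomes Qs = -365 + 9(Pb + 4) = -329 + 9Pb. Setting this equal to demand: 1579 - 9Pb = -329 + 9Pb, so Pb = 106.
Sellers receive Ps = 106 + 4 = 110; Q' = 1579 − 9·106 = 625.
Government outlay = subsidy × quantity = 4 × 625 = 2500.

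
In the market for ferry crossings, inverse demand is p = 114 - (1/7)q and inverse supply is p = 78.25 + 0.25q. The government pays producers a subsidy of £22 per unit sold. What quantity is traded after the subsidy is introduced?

q' = 147

Pre-subsidy: 114 - (1/7)q = 78.25 + 0.25q gives q* = 91 and p* = 101.
With the subsidy, sellers receive ps = pb + 22 for each unit, where pb is the price buyers pay.
On the curves, pb = 114 - (1/7)q and ps = 78.25 + 0.25q; the wedge ps − pb = 22 gives 78.25 + 0.25q − (114 - (1/7)q) = 22, so q' = 147.
Then pb = 114 − (1/7)·147 = 93 and ps = 78.25 + 0.25·147 = 115.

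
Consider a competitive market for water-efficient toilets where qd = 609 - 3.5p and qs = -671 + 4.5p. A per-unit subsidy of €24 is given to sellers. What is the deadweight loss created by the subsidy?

Pre-subsidy: 609 - 3.5p = -671 + 4.5p gives p* = 160, q* = 49.
With the subsidy, sellers receive ps = pb + 24 for each unit, where pb is the price buyers pay.
Supply in terms of pb becomes qs = -671 + 4.5(pb + 24) = -563 + 4.5pb. Setting this equal to demand: 609 - 3.5pb = -563 + 4.5pb, so pb = 146.5.
Sellers receive ps = 146.5 + 24 = 170.5; q' = 609 − 3.5·146.5 = 96.25.
The subsidy expands output by 96.25 − 49 = 47.25 past the efficient level; on those units the gap between marginal cost and willingness to pay runs from 0 up to 24.
DWL = ½ × 24 × 47.25 = 567.

Deadweight loss = €567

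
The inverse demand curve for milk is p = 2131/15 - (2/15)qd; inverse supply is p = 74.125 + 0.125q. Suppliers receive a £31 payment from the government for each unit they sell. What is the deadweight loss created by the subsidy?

Pre-subsidy: 2131/15 - (2/15)q = 74.125 + 0.125q gives q* = 263 and p* = 107.
With the subsidy, sellers receive ps = pb + 31 for each unit, where pb is the price buyers pay.
On the curves, pb = 2131/15 - (2/15)q and ps = 74.125 + 0.125q; the wedge ps − pb = 31 gives 74.125 + 0.125q − (2131/15 - (2/15)q) = 31, so q' = 383.
Then pb = 2131/15 − (2/15)·383 = 91 and ps = 74.125 + 0.125·383 = 122.
The subsidy expands output by 383 − 263 = 120 past the efficient level; on those units the gap between marginal cost and willingness to pay runs from 0 up to 31.
DWL = ½ × 31 × 120 = 1860.

Deadweight loss = £1860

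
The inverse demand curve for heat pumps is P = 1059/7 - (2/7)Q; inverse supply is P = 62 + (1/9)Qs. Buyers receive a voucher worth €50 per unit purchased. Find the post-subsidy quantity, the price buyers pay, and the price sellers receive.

Q' = 351; buyers pay €51; sellers receive €101

Pre-subsidy: 1059/7 - (2/7)Q = 62 + (1/9)Q gives Q* = 225 and P* = 87.
With the rebate, buyers effectively pay Pb = Ps − 50, where Ps is the price sellers receive.
On the curves, Pb = 1059/7 - (2/7)Q and Ps = 62 + (1/9)Q; the wedge Ps − Pb = 50 gives 62 + (1/9)Q − (1059/7 - (2/7)Q) = 50, so Q' = 351.
Then Pb = 1059/7 − (2/7)·351 = 51 and Ps = 62 + (1/9)·351 = 101.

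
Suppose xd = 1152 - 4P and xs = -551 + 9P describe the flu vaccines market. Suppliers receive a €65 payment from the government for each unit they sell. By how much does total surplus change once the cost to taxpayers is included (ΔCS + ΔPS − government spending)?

Net change in total surplus = -€5850

Pre-subsidy: 1152 - 4P = -551 + 9P gives P* = 131, x* = 628.
With the subsidy, sellers receive Ps = Pb + 65 for each unit, where Pb is the price buyers pay.
Supply in terms of Pb becomes xs = -551 + 9(Pb + 65) = 34 + 9Pb. Setting this equal to demand: 1152 - 4Pb = 34 + 9Pb, so Pb = 86.
Sellers receive Ps = 86 + 65 = 151; x' = 1152 − 4·86 = 808.
ΔCS = ½(628 + 808)(131 − 86) = 32310; ΔPS = ½(628 + 808)(151 − 131) = 14360.
Government spending = 65 × 808 = 52520.
Net change = 32310 + 14360 − 52520 = -5850. The loss equals the DWL triangle ½·65·180.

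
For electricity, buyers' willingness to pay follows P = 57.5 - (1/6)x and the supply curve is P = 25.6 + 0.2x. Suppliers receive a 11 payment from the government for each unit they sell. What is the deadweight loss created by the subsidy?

Deadweight loss = 165

Pre-subsidy: 57.5 - (1/6)x = 25.6 + 0.2x gives x* = 87 and P* = 43.
With the subsidy, sellers receive Ps = Pb + 11 for each unit, where Pb is the price buyers pay.
On the curves, Pb = 57.5 - (1/6)x and Ps = 25.6 + 0.2x; the wedge Ps − Pb = 11 gives 25.6 + 0.2x − (57.5 - (1/6)x) = 11, so x' = 117.
Then Pb = 57.5 − (1/6)·117 = 38 and Ps = 25.6 + 0.2·117 = 49.
The subsidy expands output by 117 − 87 = 30 past the efficient level; on those units the gap between marginal cost and willingness to pay runs from 0 up to 11.
DWL = ½ × 11 × 30 = 165.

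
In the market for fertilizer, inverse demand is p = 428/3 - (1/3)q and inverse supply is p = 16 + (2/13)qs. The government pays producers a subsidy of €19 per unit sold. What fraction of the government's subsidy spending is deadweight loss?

Pre-subsidy: 428/3 - (1/3)q = 16 + (2/13)q gives q* = 260 and p* = 56.
With the subsidy, sellers receive ps = pb + 19 for each unit, where pb is the price buyers pay.
On the curves, pb = 428/3 - (1/3)q and ps = 16 + (2/13)q; the wedge ps − pb = 19 gives 16 + (2/13)q − (428/3 - (1/3)q) = 19, so q' = 299.
Then pb = 428/3 − (1/3)·299 = 43 and ps = 16 + (2/13)·299 = 62.
ΔCS = ½(260 + 299)(56 − 43) = 3633.5; ΔPS = ½(260 + 299)(62 − 56) = 1677.
Government spending = 19 × 299 = 5681.
DWL = ½ × 19 × (299 − 260) = 370.5; fraction = 370.5 / 5681 = 3/46.

DWL / government spending = 3/46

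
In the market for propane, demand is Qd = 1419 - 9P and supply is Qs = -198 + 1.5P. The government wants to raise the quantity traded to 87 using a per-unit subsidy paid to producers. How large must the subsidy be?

At Q = 87, invert demand for the buyer price: Pb = (1419 − 87)/9 = 148; invert supply for the seller price: Ps = (87 − (-198))/1.5 = 190.
The subsidy must fill the gap: s = Ps − Pb = 190 − 148 = 42.

Required subsidy s = 42 per unit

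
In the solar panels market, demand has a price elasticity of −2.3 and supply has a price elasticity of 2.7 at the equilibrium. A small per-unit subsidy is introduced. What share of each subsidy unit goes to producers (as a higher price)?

For a small subsidy around the equilibrium, the benefit split depends on the relative slopes, which at a point are proportional to the elasticities.
Buyer share = εs/(εs + |εd|) = 2.7/(2.7 + 2.3) = 0.54; seller share = |εd|/(εs + |εd|) = 0.46.
So producers capture 0.46 of the subsidy.

Producer share = 0.46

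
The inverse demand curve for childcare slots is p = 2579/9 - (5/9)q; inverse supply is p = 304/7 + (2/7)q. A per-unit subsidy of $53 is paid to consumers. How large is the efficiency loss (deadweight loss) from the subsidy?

Pre-subsidy: 2579/9 - (5/9)q = 304/7 + (2/7)q gives q* = 289 and p* = 126.
With the rebate, buyers effectively pay pb = ps − 53, where ps is the price sellers receive.
On the curves, pb = 2579/9 - (5/9)q and ps = 304/7 + (2/7)q; the wedge ps − pb = 53 gives 304/7 + (2/7)q − (2579/9 - (5/9)q) = 53, so q' = 352.
Then pb = 2579/9 − (5/9)·352 = 91 and ps = 304/7 + (2/7)·352 = 144.
The subsidy expands output by 352 − 289 = 63 past the efficient level; on those units the gap between marginal cost and willingness to pay runs from 0 up to 53.
DWL = ½ × 53 × 63 = 1669.5.

Deadweight loss = $1669.5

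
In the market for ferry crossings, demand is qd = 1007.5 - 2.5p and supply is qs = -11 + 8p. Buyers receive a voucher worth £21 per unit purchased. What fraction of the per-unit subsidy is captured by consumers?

Pre-subsidy: 1007.5 - 2.5p = -11 + 8p gives p* = 97, q* = 765.
With the rebate, buyers effectively pay pb = ps − 21, where ps is the price sellers receive.
Demand in terms of ps becomes qd = 1007.5 − 2.5(ps − 21) = 1060 - 2.5ps. Setting this equal to supply: 1060 - 2.5ps = -11 + 8ps, so ps = 102.
Buyers pay pb = 102 − 21 = 81; q' = -11 + 8·102 = 805.
Buyers' price falls by p* − pb = 97 − 81 = 16; sellers' price rises by ps − p* = 102 − 97 = 5.
So consumers capture 16/21 = 16/21 of each unit of subsidy.

Consumer share = 16/21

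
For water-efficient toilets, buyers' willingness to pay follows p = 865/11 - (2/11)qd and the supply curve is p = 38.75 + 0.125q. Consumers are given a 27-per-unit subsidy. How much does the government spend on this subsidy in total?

Government cost = 5886

Pre-subsidy: 865/11 - (2/11)q = 38.75 + 0.125q gives q* = 130 and p* = 55.
With the rebate, buyers effectively pay pb = ps − 27, where ps is the price sellers receive.
On the curves, pb = 865/11 - (2/11)q and ps = 38.75 + 0.125q; the wedge ps − pb = 27 gives 38.75 + 0.125q − (865/11 - (2/11)q) = 27, so q' = 218.
Then pb = 865/11 − (2/11)·218 = 39 and ps = 38.75 + 0.125·218 = 66.
Government outlay = subsidy × quantity = 27 × 218 = 5886.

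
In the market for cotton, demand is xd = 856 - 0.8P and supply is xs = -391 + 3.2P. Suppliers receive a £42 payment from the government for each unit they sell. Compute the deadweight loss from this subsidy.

Deadweight loss = £564.48

Pre-subsidy: 856 - 0.8P = -391 + 3.2P gives P* = 311.75, x* = 606.6.
With the subsidy, sellers receive Ps = Pb + 42 for each unit, where Pb is the price buyers pay.
Supply in terms of Pb becomes xs = -391 + 3.2(Pb + 42) = -256.6 + 3.2Pb. Setting this equal to demand: 856 - 0.8Pb = -256.6 + 3.2Pb, so Pb = 278.15.
Sellers receive Ps = 278.15 + 42 = 320.15; x' = 856 − 0.8·278.15 = 633.48.
The subsidy expands output by 633.48 − 606.6 = 26.88 past the efficient level; on those units the gap between marginal cost and willingness to pay runs from 0 up to 42.
DWL = ½ × 42 × 26.88 = 564.48.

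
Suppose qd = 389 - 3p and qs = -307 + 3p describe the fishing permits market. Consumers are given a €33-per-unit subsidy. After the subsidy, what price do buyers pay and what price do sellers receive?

Buyers pay €99.5; sellers receive €132.5

Pre-subsidy: 389 - 3p = -307 + 3p gives p* = 116, q* = 41.
With the rebate, buyers effectively pay pb = ps − 33, where ps is the price sellers receive.
Demand in terms of ps becomes qd = 389 − 3(ps − 33) = 488 - 3ps. Setting this equal to supply: 488 - 3ps = -307 + 3ps, so ps = 132.5.
Buyers pay pb = 132.5 − 33 = 99.5; q' = -307 + 3·132.5 = 90.5.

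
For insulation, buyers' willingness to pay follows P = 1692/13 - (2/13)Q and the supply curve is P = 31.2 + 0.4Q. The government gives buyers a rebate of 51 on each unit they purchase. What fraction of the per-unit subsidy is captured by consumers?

Pre-subsidy: 1692/13 - (2/13)Q = 31.2 + 0.4Q gives Q* = 536/3 and P* = 308/3.
With the rebate, buyers effectively pay Pb = Ps − 51, where Ps is the price sellers receive.
On the curves, Pb = 1692/13 - (2/13)Q and Ps = 31.2 + 0.4Q; the wedge Ps − Pb = 51 gives 31.2 + 0.4Q − (1692/13 - (2/13)Q) = 51, so Q' = 270.75.
Then Pb = 1692/13 − (2/13)·270.75 = 88.5 and Ps = 31.2 + 0.4·270.75 = 139.5.
Buyers' price falls by P* − Pb = 308/3 − 88.5 = 85/6; sellers' price rises by Ps − P* = 139.5 − 308/3 = 221/6.
So consumers capture (85/6)/51 = 5/18 of each unit of subsidy.

Consumer share = 5/18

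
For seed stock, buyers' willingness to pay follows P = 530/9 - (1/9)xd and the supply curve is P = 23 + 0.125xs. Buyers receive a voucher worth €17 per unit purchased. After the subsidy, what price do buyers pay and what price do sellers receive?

Pre-subsidy: 530/9 - (1/9)x = 23 + 0.125x gives x* = 152 and P* = 42.
With the rebate, buyers effectively pay Pb = Ps − 17, where Ps is the price sellers receive.
On the curves, Pb = 530/9 - (1/9)x and Ps = 23 + 0.125x; the wedge Ps − Pb = 17 gives 23 + 0.125x − (530/9 - (1/9)x) = 17, so x' = 224.
Then Pb = 530/9 − (1/9)·224 = 34 and Ps = 23 + 0.125·224 = 51.

Buyers pay €34; sellers receive €51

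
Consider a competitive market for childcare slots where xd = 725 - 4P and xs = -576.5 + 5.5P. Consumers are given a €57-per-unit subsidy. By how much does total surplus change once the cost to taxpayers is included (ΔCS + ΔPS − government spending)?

Net change in total surplus = -€3762

Pre-subsidy: 725 - 4P = -576.5 + 5.5P gives P* = 137, x* = 177.
With the rebate, buyers effectively pay Pb = Ps − 57, where Ps is the price sellers receive.
Demand in terms of Ps becomes xd = 725 − 4(Ps − 57) = 953 - 4Ps. Setting this equal to supply: 953 - 4Ps = -576.5 + 5.5Ps, so Ps = 161.
Buyers pay Pb = 161 − 57 = 104; x' = -576.5 + 5.5·161 = 309.
ΔCS = ½(177 + 309)(137 − 104) = 8019; ΔPS = ½(177 + 309)(161 − 137) = 5832.
Government spending = 57 × 309 = 17613.
Net change = 8019 + 5832 − 17613 = -3762. The loss equals the DWL triangle ½·57·132.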